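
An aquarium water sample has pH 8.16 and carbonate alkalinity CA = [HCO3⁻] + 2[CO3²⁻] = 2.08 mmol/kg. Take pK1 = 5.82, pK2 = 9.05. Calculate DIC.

DIC = 1.87 mmol/kg

CA = [HCO3⁻] + 2[CO3²⁻] = (α₁ + 2α₂)·DIC
At pH 8.16: [H⁺]/K1 = 10^-2.34 = 0.0045709, K2/[H⁺] = 10^-0.89 = 0.12882
α₁ = 1/(1 + 0.0045709 + 0.12882) = 1/1.1334 = 0.8823; α₂ = α₁·K2/[H⁺] = 0.1137
α₁ + 2α₂ = 1.1096
DIC = CA / (α₁ + 2α₂) = 2.08 / 1.1096 = 1.87 mmol/kg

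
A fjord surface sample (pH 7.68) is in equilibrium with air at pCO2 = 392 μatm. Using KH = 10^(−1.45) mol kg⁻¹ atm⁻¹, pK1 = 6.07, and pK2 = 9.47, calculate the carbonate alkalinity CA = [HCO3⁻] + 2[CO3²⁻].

[CO2*] = KH · pCO2 = 10^(−1.45) × 392×10^-6 = 1.391×10^-5 mol/kg
α₀ = 1/(1 + K1/[H⁺] + K1K2/[H⁺]²) = 1/(1 + 10^+1.61 + 10^-0.18) = 0.02359
DIC = [CO2*]/α₀ = 1.391×10^-5 / 0.02359 = 0.5897 mmol/kg
CA = (α₁ + 2α₂)·DIC = (0.9608 + 2×0.01558) × 0.5897 = 0.585 mmol/kg

CA = 0.585 mmol/kg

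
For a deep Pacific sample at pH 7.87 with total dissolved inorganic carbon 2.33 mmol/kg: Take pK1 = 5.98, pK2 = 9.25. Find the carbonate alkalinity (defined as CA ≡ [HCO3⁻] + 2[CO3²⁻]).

CA = 2.39 mmol/kg

CA = [HCO3⁻] + 2[CO3²⁻] = (α₁ + 2α₂)·DIC
At pH 7.87: [H⁺]/K1 = 10^-1.89 = 0.012882, K2/[H⁺] = 10^-1.38 = 0.041687
α₁ = 1/(1 + 0.012882 + 0.041687) = 1/1.0546 = 0.9483; α₂ = α₁·K2/[H⁺] = 0.03953
α₁ + 2α₂ = 1.0273
CA = 1.0273 × 2.33 = 2.39 mmol/kg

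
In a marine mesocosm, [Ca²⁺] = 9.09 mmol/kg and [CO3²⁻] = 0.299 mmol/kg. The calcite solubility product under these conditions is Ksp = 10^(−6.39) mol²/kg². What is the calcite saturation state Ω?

Ω = 6.67

Ksp = 10^(−6.39) = 4.074×10^-7
Ω = [Ca²⁺][CO3²⁻]/Ksp = (9.09×10^-3)(0.299×10^-3) / 4.074×10^-7 = 6.67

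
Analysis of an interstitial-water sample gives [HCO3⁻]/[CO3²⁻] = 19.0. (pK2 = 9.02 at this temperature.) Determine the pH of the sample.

pH = 7.74

From K2 = [H⁺][CO3²⁻]/[HCO3⁻]:  pH = pK2 − log₁₀([HCO3⁻]/[CO3²⁻])
log₁₀(19.0) = +1.279
pH = 9.02 − (+1.279) = 7.74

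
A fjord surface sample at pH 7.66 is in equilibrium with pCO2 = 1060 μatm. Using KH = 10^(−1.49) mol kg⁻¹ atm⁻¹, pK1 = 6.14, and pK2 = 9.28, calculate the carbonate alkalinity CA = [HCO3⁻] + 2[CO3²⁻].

[CO2*] = KH · pCO2 = 10^(−1.49) × 1060×10^-6 = 3.430×10^-5 mol/kg
α₀ = 1/(1 + K1/[H⁺] + K1K2/[H⁺]²) = 1/(1 + 10^+1.52 + 10^-0.10) = 0.02865
DIC = [CO2*]/α₀ = 3.430×10^-5 / 0.02865 = 1.197 mmol/kg
CA = (α₁ + 2α₂)·DIC = (0.9486 + 2×0.02276) × 1.197 = 1.19 mmol/kg

CA = 1.19 mmol/kg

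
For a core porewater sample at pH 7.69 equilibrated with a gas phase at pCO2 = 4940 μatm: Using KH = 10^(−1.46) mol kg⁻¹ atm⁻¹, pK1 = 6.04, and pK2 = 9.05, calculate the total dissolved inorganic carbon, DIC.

[CO2*] = KH · pCO2 = 10^(−1.46) × 4940×10^-6 = 1.713×10^-4 mol/kg
α₀ = 1/(1 + K1/[H⁺] + K1K2/[H⁺]²) = 1/(1 + 10^+1.65 + 10^+0.29) = 0.02100
DIC = [CO2*]/α₀ = 1.713×10^-4 / 0.02100 = 8.16 mmol/kg

DIC = 8.16 mmol/kg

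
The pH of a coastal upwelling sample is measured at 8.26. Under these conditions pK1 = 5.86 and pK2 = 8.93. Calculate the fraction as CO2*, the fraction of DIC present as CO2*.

α₀ = 1 / (1 + K1/[H⁺] + K1K2/[H⁺]²) = 1 / (1 + 10^+2.40 + 10^+1.73)
   = 1 / (1 + 251.19 + 53.703) = 1/305.89 = 0.003269

α₀ = 0.00327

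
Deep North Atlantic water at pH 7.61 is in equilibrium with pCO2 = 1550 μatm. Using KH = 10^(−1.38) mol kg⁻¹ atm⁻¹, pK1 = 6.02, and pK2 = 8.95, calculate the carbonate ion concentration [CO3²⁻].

[CO2*] = KH · pCO2 = 10^(−1.38) × 1550×10^-6 = 6.461×10^-5 mol/kg
α₀ = 1/(1 + K1/[H⁺] + K1K2/[H⁺]²) = 1/(1 + 10^+1.59 + 10^+0.25) = 0.02399
DIC = [CO2*]/α₀ = 6.461×10^-5 / 0.02399 = 2.693 mmol/kg
[CO3²⁻] = α₂·DIC; α₂ = 0.04266, so [CO3²⁻] = 0.04266 × 2.693 = 0.115 mmol/kg

[CO3²⁻] = 0.115 mmol/kg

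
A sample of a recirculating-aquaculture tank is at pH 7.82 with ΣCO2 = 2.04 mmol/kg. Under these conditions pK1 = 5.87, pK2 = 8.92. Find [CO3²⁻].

[CO3²⁻] = 0.149 mmol/kg

α₂ = 1 / (1 + [H⁺]/K2 + [H⁺]²/(K1K2)) = 1 / (1 + 10^+1.10 + 10^-0.85)
   = 1 / (1 + 12.589 + 0.14125) = 1/13.731 = 0.07283
[CO3²⁻] = α₂ × DIC = 0.07283 × 2.04 = 0.149 mmol/kg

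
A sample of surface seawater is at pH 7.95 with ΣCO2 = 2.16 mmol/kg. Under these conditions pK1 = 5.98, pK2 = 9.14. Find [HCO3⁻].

[HCO3⁻] = 2.01 mmol/kg

α₁ = 1 / (1 + [H⁺]/K1 + K2/[H⁺]) = 1 / (1 + 10^-1.97 + 10^-1.19)
   = 1 / (1 + 0.010715 + 0.064565) = 1/1.0753 = 0.9300
[HCO3⁻] = α₁ × DIC = 0.9300 × 2.16 = 2.01 mmol/kg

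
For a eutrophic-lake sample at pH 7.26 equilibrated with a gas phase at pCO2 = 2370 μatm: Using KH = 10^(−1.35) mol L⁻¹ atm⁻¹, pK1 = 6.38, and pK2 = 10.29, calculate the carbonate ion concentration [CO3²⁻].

[CO2*] = KH · pCO2 = 10^(−1.35) × 2370×10^-6 = 1.059×10^-4 mol/L
α₀ = 1/(1 + K1/[H⁺] + K1K2/[H⁺]²) = 1/(1 + 10^+0.88 + 10^-2.15) = 0.1164
DIC = [CO2*]/α₀ = 1.059×10^-4 / 0.1164 = 0.9097 mmol/L
[CO3²⁻] = α₂·DIC; α₂ = 0.0008239, so [CO3²⁻] = 0.0008239 × 0.9097 = 0.000749 mmol/L = 0.749 μmol/L

[CO3²⁻] = 0.749 μmol/L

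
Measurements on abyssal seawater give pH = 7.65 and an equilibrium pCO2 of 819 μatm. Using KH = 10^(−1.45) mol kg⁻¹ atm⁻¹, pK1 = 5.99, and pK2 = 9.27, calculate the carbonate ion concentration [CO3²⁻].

[CO2*] = KH · pCO2 = 10^(−1.45) × 819×10^-6 = 2.906×10^-5 mol/kg
α₀ = 1/(1 + K1/[H⁺] + K1K2/[H⁺]²) = 1/(1 + 10^+1.66 + 10^+0.04) = 0.02092
DIC = [CO2*]/α₀ = 2.906×10^-5 / 0.02092 = 1.389 mmol/kg
[CO3²⁻] = α₂·DIC; α₂ = 0.02294, so [CO3²⁻] = 0.02294 × 1.389 = 0.0319 mmol/kg

[CO3²⁻] = 0.0319 mmol/kg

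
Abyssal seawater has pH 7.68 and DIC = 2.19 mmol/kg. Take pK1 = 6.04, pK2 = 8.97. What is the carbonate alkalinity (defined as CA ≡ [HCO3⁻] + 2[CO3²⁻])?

CA = 2.25 mmol/kg

CA = [HCO3⁻] + 2[CO3²⁻] = (α₁ + 2α₂)·DIC
At pH 7.68: [H⁺]/K1 = 10^-1.64 = 0.022909, K2/[H⁺] = 10^-1.29 = 0.051286
α₁ = 1/(1 + 0.022909 + 0.051286) = 1/1.0742 = 0.9309; α₂ = α₁·K2/[H⁺] = 0.04774
α₁ + 2α₂ = 1.0264
CA = 1.0264 × 2.19 = 2.25 mmol/kg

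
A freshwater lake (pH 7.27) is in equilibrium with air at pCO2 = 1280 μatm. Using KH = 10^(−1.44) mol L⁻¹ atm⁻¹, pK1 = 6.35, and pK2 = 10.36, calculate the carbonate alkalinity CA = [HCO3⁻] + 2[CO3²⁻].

CA = 0.387 mmol/L

[CO2*] = KH · pCO2 = 10^(−1.44) × 1280×10^-6 = 4.647×10^-5 mol/L
α₀ = 1/(1 + K1/[H⁺] + K1K2/[H⁺]²) = 1/(1 + 10^+0.92 + 10^-2.17) = 0.1072
DIC = [CO2*]/α₀ = 4.647×10^-5 / 0.1072 = 0.4333 mmol/L
CA = (α₁ + 2α₂)·DIC = (0.8920 + 2×0.0007251) × 0.4333 = 0.387 mmol/L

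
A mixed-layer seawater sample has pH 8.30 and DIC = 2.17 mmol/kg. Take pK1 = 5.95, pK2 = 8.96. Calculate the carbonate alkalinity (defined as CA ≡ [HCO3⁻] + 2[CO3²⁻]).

CA = 2.55 mmol/kg

CA = [HCO3⁻] + 2[CO3²⁻] = (α₁ + 2α₂)·DIC
At pH 8.30: [H⁺]/K1 = 10^-2.35 = 0.0044668, K2/[H⁺] = 10^-0.66 = 0.21878
α₁ = 1/(1 + 0.0044668 + 0.21878) = 1/1.2232 = 0.8175; α₂ = α₁·K2/[H⁺] = 0.1788
α₁ + 2α₂ = 1.1752
CA = 1.1752 × 2.17 = 2.55 mmol/kg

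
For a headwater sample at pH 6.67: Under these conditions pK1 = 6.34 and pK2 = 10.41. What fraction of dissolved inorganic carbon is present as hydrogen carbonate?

α₁ = 0.681

α₁ = 1 / (1 + [H⁺]/K1 + K2/[H⁺]) = 1 / (1 + 10^-0.33 + 10^-3.74)
   = 1 / (1 + 0.46774 + 0.00018197) = 1/1.4679 = 0.6812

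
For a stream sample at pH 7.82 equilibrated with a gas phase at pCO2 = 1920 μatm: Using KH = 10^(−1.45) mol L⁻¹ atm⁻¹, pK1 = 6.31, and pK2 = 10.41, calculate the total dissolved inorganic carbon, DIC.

DIC = 2.28 mmol/L

[CO2*] = KH · pCO2 = 10^(−1.45) × 1920×10^-6 = 6.812×10^-5 mol/L
α₀ = 1/(1 + K1/[H⁺] + K1K2/[H⁺]²) = 1/(1 + 10^+1.51 + 10^-1.08) = 0.02990
DIC = [CO2*]/α₀ = 6.812×10^-5 / 0.02990 = 2.28 mmol/L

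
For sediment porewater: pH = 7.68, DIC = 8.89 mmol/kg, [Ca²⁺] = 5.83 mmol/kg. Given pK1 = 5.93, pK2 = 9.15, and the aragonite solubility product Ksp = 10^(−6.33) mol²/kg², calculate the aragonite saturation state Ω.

α₂ = 1 / (1 + [H⁺]/K2 + [H⁺]²/(K1K2)) = 1 / (1 + 10^+1.47 + 10^-0.28)
   = 1 / (1 + 29.512 + 0.52481) = 1/31.037 = 0.03222
[CO3²⁻] = α₂ × DIC = 0.03222 × 8.89 = 0.2864 mmol/kg
Ksp = 10^(−6.33) = 4.677×10^-7
Ω = [Ca²⁺][CO3²⁻]/Ksp = (5.83×10^-3)(2.864×10^-4) / 4.677×10^-7 = 3.57

Ω = 3.57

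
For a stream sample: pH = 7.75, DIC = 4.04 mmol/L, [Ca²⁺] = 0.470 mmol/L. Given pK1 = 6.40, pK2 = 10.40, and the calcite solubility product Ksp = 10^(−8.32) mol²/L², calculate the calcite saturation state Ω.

α₂ = 1 / (1 + [H⁺]/K2 + [H⁺]²/(K1K2)) = 1 / (1 + 10^+2.65 + 10^+1.30)
   = 1 / (1 + 446.68 + 19.953) = 1/467.64 = 0.002138
[CO3²⁻] = α₂ × DIC = 0.002138 × 4.04 = 0.008639 mmol/L = 8.639 μmol/L
Ksp = 10^(−8.32) = 4.786×10^-9
Ω = [Ca²⁺][CO3²⁻]/Ksp = (0.470×10^-3)(8.639×10^-6) / 4.786×10^-9 = 0.848

Ω = 0.848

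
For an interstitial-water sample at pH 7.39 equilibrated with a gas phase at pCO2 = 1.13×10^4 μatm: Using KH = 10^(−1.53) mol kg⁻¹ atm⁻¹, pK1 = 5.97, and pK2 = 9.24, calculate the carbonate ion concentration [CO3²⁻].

[CO3²⁻] = 0.124 mmol/kg

[CO2*] = KH · pCO2 = 10^(−1.53) × 1.13×10^4×10^-6 = 3.335×10^-4 mol/kg
α₀ = 1/(1 + K1/[H⁺] + K1K2/[H⁺]²) = 1/(1 + 10^+1.42 + 10^-0.43) = 0.03613
DIC = [CO2*]/α₀ = 3.335×10^-4 / 0.03613 = 9.229 mmol/kg
[CO3²⁻] = α₂·DIC; α₂ = 0.01343, so [CO3²⁻] = 0.01343 × 9.229 = 0.124 mmol/kg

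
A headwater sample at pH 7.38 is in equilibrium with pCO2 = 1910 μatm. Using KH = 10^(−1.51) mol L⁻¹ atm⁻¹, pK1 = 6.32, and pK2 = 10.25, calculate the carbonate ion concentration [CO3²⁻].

[CO2*] = KH · pCO2 = 10^(−1.51) × 1910×10^-6 = 5.902×10^-5 mol/L
α₀ = 1/(1 + K1/[H⁺] + K1K2/[H⁺]²) = 1/(1 + 10^+1.06 + 10^-1.81) = 0.08002
DIC = [CO2*]/α₀ = 5.902×10^-5 / 0.08002 = 0.7376 mmol/L
[CO3²⁻] = α₂·DIC; α₂ = 0.001239, so [CO3²⁻] = 0.001239 × 0.7376 = 0.000914 mmol/L = 0.914 μmol/L

[CO3²⁻] = 0.914 μmol/L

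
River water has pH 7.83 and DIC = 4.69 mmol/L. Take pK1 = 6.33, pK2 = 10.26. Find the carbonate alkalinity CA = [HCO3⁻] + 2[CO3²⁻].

CA = [HCO3⁻] + 2[CO3²⁻] = (α₁ + 2α₂)·DIC
At pH 7.83: [H⁺]/K1 = 10^-1.50 = 0.031623, K2/[H⁺] = 10^-2.43 = 0.0037154
α₁ = 1/(1 + 0.031623 + 0.0037154) = 1/1.0353 = 0.9659; α₂ = α₁·K2/[H⁺] = 0.003589
α₁ + 2α₂ = 0.9730
CA = 0.9730 × 4.69 = 4.56 mmol/L

CA = 4.56 mmol/L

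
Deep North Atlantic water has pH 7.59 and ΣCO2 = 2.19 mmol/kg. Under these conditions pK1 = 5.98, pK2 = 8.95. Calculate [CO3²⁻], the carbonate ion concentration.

[CO3²⁻] = 0.0895 mmol/kg

α₂ = 1 / (1 + [H⁺]/K2 + [H⁺]²/(K1K2)) = 1 / (1 + 10^+1.36 + 10^-0.25)
   = 1 / (1 + 22.909 + 0.56234) = 1/24.471 = 0.04086
[CO3²⁻] = α₂ × DIC = 0.04086 × 2.19 = 0.0895 mmol/kg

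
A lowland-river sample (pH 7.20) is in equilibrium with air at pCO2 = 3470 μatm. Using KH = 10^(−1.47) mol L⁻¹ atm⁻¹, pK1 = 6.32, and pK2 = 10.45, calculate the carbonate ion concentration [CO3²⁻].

[CO3²⁻] = 0.502 μmol/L

[CO2*] = KH · pCO2 = 10^(−1.47) × 3470×10^-6 = 1.176×10^-4 mol/L
α₀ = 1/(1 + K1/[H⁺] + K1K2/[H⁺]²) = 1/(1 + 10^+0.88 + 10^-2.37) = 0.1164
DIC = [CO2*]/α₀ = 1.176×10^-4 / 0.1164 = 1.010 mmol/L
[CO3²⁻] = α₂·DIC; α₂ = 0.0004966, so [CO3²⁻] = 0.0004966 × 1.010 = 0.000502 mmol/L = 0.502 μmol/L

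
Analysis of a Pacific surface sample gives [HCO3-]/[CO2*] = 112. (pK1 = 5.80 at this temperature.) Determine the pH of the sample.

From K1 = [H⁺][HCO3-]/[CO2*]:  pH = pK1 + log₁₀([HCO3-]/[CO2*])
log₁₀(112) = +2.049
pH = 5.80 + (+2.049) = 7.85

pH = 7.85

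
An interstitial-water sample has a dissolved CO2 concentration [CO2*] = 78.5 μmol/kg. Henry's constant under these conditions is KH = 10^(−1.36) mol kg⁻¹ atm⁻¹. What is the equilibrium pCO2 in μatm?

KH = 10^(−1.36) = 4.365×10^-2 mol kg⁻¹ atm⁻¹
pCO2 = [CO2*]/KH = 78.5×10^-6 / 4.365×10^-2 = 1.80×10^-3 atm = 1800 μatm

pCO2 = 1800 μatm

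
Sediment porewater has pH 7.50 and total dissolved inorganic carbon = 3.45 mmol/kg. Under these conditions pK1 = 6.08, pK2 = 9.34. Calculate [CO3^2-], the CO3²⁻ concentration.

α₂ = 1 / (1 + [H⁺]/K2 + [H⁺]²/(K1K2)) = 1 / (1 + 10^+1.84 + 10^+0.42)
   = 1 / (1 + 69.183 + 2.6303) = 1/72.813 = 0.01373
[CO3²⁻] = α₂ × DIC = 0.01373 × 3.45 = 0.0474 mmol/kg

[CO3²⁻] = 0.0474 mmol/kg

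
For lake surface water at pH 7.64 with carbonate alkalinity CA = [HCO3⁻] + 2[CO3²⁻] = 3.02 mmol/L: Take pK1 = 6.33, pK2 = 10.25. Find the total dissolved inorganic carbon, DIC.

CA = [HCO3⁻] + 2[CO3²⁻] = (α₁ + 2α₂)·DIC
At pH 7.64: [H⁺]/K1 = 10^-1.31 = 0.048978, K2/[H⁺] = 10^-2.61 = 0.0024547
α₁ = 1/(1 + 0.048978 + 0.0024547) = 1/1.0514 = 0.9511; α₂ = α₁·K2/[H⁺] = 0.002335
α₁ + 2α₂ = 0.9558
DIC = CA / (α₁ + 2α₂) = 3.02 / 0.9558 = 3.16 mmol/L

DIC = 3.16 mmol/L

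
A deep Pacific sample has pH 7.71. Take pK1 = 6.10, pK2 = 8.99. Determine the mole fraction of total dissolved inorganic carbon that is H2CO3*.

α₀ = 1 / (1 + K1/[H⁺] + K1K2/[H⁺]²) = 1 / (1 + 10^+1.61 + 10^+0.33)
   = 1 / (1 + 40.738 + 2.1380) = 1/43.876 = 0.02279

α₀ = 0.0228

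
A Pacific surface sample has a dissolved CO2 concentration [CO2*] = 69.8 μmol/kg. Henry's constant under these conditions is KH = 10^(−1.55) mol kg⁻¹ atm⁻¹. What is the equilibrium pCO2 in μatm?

pCO2 = 2480 μatm

KH = 10^(−1.55) = 2.818×10^-2 mol kg⁻¹ atm⁻¹
pCO2 = [CO2*]/KH = 69.8×10^-6 / 2.818×10^-2 = 2.48×10^-3 atm = 2480 μatm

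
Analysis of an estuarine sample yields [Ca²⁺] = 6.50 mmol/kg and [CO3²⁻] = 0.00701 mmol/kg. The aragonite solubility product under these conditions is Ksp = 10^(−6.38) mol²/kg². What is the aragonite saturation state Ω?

Ω = 0.109

Ksp = 10^(−6.38) = 4.169×10^-7
Ω = [Ca²⁺][CO3²⁻]/Ksp = (6.50×10^-3)(0.00701×10^-3) / 4.169×10^-7 = 0.109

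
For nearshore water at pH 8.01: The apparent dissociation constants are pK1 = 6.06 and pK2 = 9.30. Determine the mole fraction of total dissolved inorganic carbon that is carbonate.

α₂ = 0.0483

α₂ = 1 / (1 + [H⁺]/K2 + [H⁺]²/(K1K2)) = 1 / (1 + 10^+1.29 + 10^-0.66)
   = 1 / (1 + 19.498 + 0.21878) = 1/20.717 = 0.04827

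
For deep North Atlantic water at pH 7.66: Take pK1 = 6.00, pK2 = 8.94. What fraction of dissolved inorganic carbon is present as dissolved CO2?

α₀ = 1 / (1 + K1/[H⁺] + K1K2/[H⁺]²) = 1 / (1 + 10^+1.66 + 10^+0.38)
   = 1 / (1 + 45.709 + 2.3988) = 1/49.108 = 0.02036

α₀ = 0.0204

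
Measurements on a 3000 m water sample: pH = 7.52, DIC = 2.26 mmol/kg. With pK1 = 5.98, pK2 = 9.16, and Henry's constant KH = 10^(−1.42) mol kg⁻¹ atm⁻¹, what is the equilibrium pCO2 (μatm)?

pCO2 = 1630 μatm

α₀ = 1 / (1 + K1/[H⁺] + K1K2/[H⁺]²) = 1 / (1 + 10^+1.54 + 10^-0.10)
   = 1 / (1 + 34.674 + 0.79433) = 1/36.468 = 0.02742
[CO2*] = α₀ × DIC = 0.02742 × 2.26 = 0.06197 mmol/kg
pCO2 = [CO2*]/KH = 6.197×10^-5 / 3.802×10^-2 = 1630 μatm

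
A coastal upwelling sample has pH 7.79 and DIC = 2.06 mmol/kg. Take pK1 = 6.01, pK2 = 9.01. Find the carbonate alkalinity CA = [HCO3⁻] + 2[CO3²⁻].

CA = 2.14 mmol/kg

CA = [HCO3⁻] + 2[CO3²⁻] = (α₁ + 2α₂)·DIC
At pH 7.79: [H⁺]/K1 = 10^-1.78 = 0.016596, K2/[H⁺] = 10^-1.22 = 0.060256
α₁ = 1/(1 + 0.016596 + 0.060256) = 1/1.0769 = 0.9286; α₂ = α₁·K2/[H⁺] = 0.05596
α₁ + 2α₂ = 1.0405
CA = 1.0405 × 2.06 = 2.14 mmol/kg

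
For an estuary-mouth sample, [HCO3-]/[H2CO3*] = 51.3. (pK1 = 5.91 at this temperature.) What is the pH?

pH = 7.62

From K1 = [H⁺][HCO3-]/[H2CO3*]:  pH = pK1 + log₁₀([HCO3-]/[H2CO3*])
log₁₀(51.3) = +1.710
pH = 5.91 + (+1.710) = 7.62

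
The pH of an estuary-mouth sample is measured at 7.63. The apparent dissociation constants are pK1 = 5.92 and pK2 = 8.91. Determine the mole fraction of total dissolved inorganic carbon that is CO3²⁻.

α₂ = 0.0490

α₂ = 1 / (1 + [H⁺]/K2 + [H⁺]²/(K1K2)) = 1 / (1 + 10^+1.28 + 10^-0.43)
   = 1 / (1 + 19.055 + 0.37154) = 1/20.426 = 0.04896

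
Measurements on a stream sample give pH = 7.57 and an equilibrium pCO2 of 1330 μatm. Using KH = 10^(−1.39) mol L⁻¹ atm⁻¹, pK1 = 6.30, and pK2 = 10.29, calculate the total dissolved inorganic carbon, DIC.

DIC = 1.07 mmol/L

[CO2*] = KH · pCO2 = 10^(−1.39) × 1330×10^-6 = 5.418×10^-5 mol/L
α₀ = 1/(1 + K1/[H⁺] + K1K2/[H⁺]²) = 1/(1 + 10^+1.27 + 10^-1.45) = 0.05087
DIC = [CO2*]/α₀ = 5.418×10^-5 / 0.05087 = 1.07 mmol/L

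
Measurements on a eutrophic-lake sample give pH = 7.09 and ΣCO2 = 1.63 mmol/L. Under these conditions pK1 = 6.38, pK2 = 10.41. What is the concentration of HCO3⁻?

[HCO3⁻] = 1.36 mmol/L

α₁ = 1 / (1 + [H⁺]/K1 + K2/[H⁺]) = 1 / (1 + 10^-0.71 + 10^-3.32)
   = 1 / (1 + 0.19498 + 0.00047863) = 1/1.1955 = 0.8365
[HCO3⁻] = α₁ × DIC = 0.8365 × 1.63 = 1.36 mmol/L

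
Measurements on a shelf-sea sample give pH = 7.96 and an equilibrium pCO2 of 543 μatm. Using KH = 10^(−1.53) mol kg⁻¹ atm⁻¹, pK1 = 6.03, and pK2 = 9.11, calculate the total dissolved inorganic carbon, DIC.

[CO2*] = KH · pCO2 = 10^(−1.53) × 543×10^-6 = 1.603×10^-5 mol/kg
α₀ = 1/(1 + K1/[H⁺] + K1K2/[H⁺]²) = 1/(1 + 10^+1.93 + 10^+0.78) = 0.01085
DIC = [CO2*]/α₀ = 1.603×10^-5 / 0.01085 = 1.48 mmol/kg

DIC = 1.48 mmol/kg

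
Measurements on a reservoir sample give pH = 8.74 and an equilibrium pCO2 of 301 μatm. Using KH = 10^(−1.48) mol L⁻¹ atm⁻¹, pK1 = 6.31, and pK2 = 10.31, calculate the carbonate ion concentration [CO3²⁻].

[CO2*] = KH · pCO2 = 10^(−1.48) × 301×10^-6 = 9.967×10^-6 mol/L
α₀ = 1/(1 + K1/[H⁺] + K1K2/[H⁺]²) = 1/(1 + 10^+2.43 + 10^+0.86) = 0.003605
DIC = [CO2*]/α₀ = 9.967×10^-6 / 0.003605 = 2.765 mmol/L
[CO3²⁻] = α₂·DIC; α₂ = 0.02612, so [CO3²⁻] = 0.02612 × 2.765 = 0.0722 mmol/L

[CO3²⁻] = 0.0722 mmol/L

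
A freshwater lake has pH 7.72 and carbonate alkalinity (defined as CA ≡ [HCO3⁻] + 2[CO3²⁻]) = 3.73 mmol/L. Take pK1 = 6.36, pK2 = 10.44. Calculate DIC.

DIC = 3.89 mmol/L

CA = [HCO3⁻] + 2[CO3²⁻] = (α₁ + 2α₂)·DIC
At pH 7.72: [H⁺]/K1 = 10^-1.36 = 0.043652, K2/[H⁺] = 10^-2.72 = 0.0019055
α₁ = 1/(1 + 0.043652 + 0.0019055) = 1/1.0456 = 0.9564; α₂ = α₁·K2/[H⁺] = 0.001822
α₁ + 2α₂ = 0.9601
DIC = CA / (α₁ + 2α₂) = 3.73 / 0.9601 = 3.89 mmol/L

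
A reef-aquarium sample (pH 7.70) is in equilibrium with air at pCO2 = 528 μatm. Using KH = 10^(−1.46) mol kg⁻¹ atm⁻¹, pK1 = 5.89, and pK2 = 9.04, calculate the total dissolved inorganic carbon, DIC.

[CO2*] = KH · pCO2 = 10^(−1.46) × 528×10^-6 = 1.831×10^-5 mol/kg
α₀ = 1/(1 + K1/[H⁺] + K1K2/[H⁺]²) = 1/(1 + 10^+1.81 + 10^+0.47) = 0.01459
DIC = [CO2*]/α₀ = 1.831×10^-5 / 0.01459 = 1.25 mmol/kg

DIC = 1.25 mmol/kg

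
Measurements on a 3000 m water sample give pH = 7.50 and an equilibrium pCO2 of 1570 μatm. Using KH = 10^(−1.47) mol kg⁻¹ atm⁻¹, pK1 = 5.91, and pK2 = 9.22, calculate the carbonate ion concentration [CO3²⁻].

[CO3²⁻] = 0.0394 mmol/kg

[CO2*] = KH · pCO2 = 10^(−1.47) × 1570×10^-6 = 5.320×10^-5 mol/kg
α₀ = 1/(1 + K1/[H⁺] + K1K2/[H⁺]²) = 1/(1 + 10^+1.59 + 10^-0.13) = 0.02460
DIC = [CO2*]/α₀ = 5.320×10^-5 / 0.02460 = 2.162 mmol/kg
[CO3²⁻] = α₂·DIC; α₂ = 0.01824, so [CO3²⁻] = 0.01824 × 2.162 = 0.0394 mmol/kg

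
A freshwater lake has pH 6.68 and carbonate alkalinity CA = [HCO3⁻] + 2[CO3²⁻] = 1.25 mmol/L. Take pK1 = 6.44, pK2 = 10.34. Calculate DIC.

CA = [HCO3⁻] + 2[CO3²⁻] = (α₁ + 2α₂)·DIC
At pH 6.68: [H⁺]/K1 = 10^-0.24 = 0.57544, K2/[H⁺] = 10^-3.66 = 0.00021878
α₁ = 1/(1 + 0.57544 + 0.00021878) = 1/1.5757 = 0.6347; α₂ = α₁·K2/[H⁺] = 0.0001388
α₁ + 2α₂ = 0.6349
DIC = CA / (α₁ + 2α₂) = 1.25 / 0.6349 = 1.97 mmol/L

DIC = 1.97 mmol/L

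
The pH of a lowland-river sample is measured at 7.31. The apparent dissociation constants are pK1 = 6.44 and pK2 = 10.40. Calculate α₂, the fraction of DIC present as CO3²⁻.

α₂ = 1 / (1 + [H⁺]/K2 + [H⁺]²/(K1K2)) = 1 / (1 + 10^+3.09 + 10^+2.22)
   = 1 / (1 + 1230.3 + 165.96) = 1/1397.2 = 0.0007157

α₂ = 0.000716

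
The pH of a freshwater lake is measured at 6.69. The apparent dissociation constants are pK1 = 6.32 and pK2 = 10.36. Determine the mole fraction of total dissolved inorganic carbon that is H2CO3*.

α₀ = 0.299

α₀ = 1 / (1 + K1/[H⁺] + K1K2/[H⁺]²) = 1 / (1 + 10^+0.37 + 10^-3.30)
   = 1 / (1 + 2.3442 + 0.00050119) = 1/3.3447 = 0.2990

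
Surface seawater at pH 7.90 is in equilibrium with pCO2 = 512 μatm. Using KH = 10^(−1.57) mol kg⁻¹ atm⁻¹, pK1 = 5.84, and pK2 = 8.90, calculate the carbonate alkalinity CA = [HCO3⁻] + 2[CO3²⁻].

CA = 1.90 mmol/kg

[CO2*] = KH · pCO2 = 10^(−1.57) × 512×10^-6 = 1.378×10^-5 mol/kg
α₀ = 1/(1 + K1/[H⁺] + K1K2/[H⁺]²) = 1/(1 + 10^+2.06 + 10^+1.06) = 0.007856
DIC = [CO2*]/α₀ = 1.378×10^-5 / 0.007856 = 1.754 mmol/kg
CA = (α₁ + 2α₂)·DIC = (0.9019 + 2×0.09019) × 1.754 = 1.90 mmol/kg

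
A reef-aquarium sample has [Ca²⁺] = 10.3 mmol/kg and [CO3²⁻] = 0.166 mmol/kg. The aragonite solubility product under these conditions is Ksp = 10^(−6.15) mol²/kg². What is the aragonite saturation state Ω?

Ksp = 10^(−6.15) = 7.079×10^-7
Ω = [Ca²⁺][CO3²⁻]/Ksp = (10.3×10^-3)(0.166×10^-3) / 7.079×10^-7 = 2.42

Ω = 2.42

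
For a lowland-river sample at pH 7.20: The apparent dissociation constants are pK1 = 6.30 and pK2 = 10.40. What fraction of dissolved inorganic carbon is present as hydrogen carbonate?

α₁ = 1 / (1 + [H⁺]/K1 + K2/[H⁺]) = 1 / (1 + 10^-0.90 + 10^-3.20)
   = 1 / (1 + 0.12589 + 0.00063096) = 1/1.1265 = 0.8877

α₁ = 0.888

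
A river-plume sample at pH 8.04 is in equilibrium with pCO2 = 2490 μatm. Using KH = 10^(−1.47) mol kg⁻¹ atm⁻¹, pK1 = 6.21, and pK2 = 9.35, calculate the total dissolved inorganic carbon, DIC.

[CO2*] = KH · pCO2 = 10^(−1.47) × 2490×10^-6 = 8.437×10^-5 mol/kg
α₀ = 1/(1 + K1/[H⁺] + K1K2/[H⁺]²) = 1/(1 + 10^+1.83 + 10^+0.52) = 0.01390
DIC = [CO2*]/α₀ = 8.437×10^-5 / 0.01390 = 6.07 mmol/kg

DIC = 6.07 mmol/kg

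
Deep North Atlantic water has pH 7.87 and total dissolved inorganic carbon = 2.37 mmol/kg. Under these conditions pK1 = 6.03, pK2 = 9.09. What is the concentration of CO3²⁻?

α₂ = 1 / (1 + [H⁺]/K2 + [H⁺]²/(K1K2)) = 1 / (1 + 10^+1.22 + 10^-0.62)
   = 1 / (1 + 16.596 + 0.23988) = 1/17.836 = 0.05607
[CO3²⁻] = α₂ × DIC = 0.05607 × 2.37 = 0.133 mmol/kg

[CO3²⁻] = 0.133 mmol/kg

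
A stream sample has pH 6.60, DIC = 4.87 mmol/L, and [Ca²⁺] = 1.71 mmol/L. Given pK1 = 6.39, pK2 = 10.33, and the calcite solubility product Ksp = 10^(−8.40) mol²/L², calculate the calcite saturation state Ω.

Ω = 0.241

α₂ = 1 / (1 + [H⁺]/K2 + [H⁺]²/(K1K2)) = 1 / (1 + 10^+3.73 + 10^+3.52)
   = 1 / (1 + 5370.3 + 3311.3) = 1/8682.6 = 0.0001152
[CO3²⁻] = α₂ × DIC = 0.0001152 × 4.87 = 0.0005609 mmol/L = 0.5609 μmol/L
Ksp = 10^(−8.40) = 3.981×10^-9
Ω = [Ca²⁺][CO3²⁻]/Ksp = (1.71×10^-3)(5.609×10^-7) / 3.981×10^-9 = 0.241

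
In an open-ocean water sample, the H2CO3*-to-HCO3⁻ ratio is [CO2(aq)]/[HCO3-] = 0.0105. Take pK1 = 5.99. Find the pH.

From K1 = [H⁺][HCO3-]/[CO2(aq)]:  pH = pK1 − log₁₀([CO2(aq)]/[HCO3-])
log₁₀(0.0105) = -1.979
pH = 5.99 − (-1.979) = 7.97

pH = 7.97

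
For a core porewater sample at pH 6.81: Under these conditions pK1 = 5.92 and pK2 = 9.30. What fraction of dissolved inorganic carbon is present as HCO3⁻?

α₁ = 1 / (1 + [H⁺]/K1 + K2/[H⁺]) = 1 / (1 + 10^-0.89 + 10^-2.49)
   = 1 / (1 + 0.12882 + 0.0032359) = 1/1.1321 = 0.8833

α₁ = 0.883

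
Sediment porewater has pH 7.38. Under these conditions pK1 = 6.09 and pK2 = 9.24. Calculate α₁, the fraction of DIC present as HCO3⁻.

α₁ = 1 / (1 + [H⁺]/K1 + K2/[H⁺]) = 1 / (1 + 10^-1.29 + 10^-1.86)
   = 1 / (1 + 0.051286 + 0.013804) = 1/1.0651 = 0.9389

α₁ = 0.939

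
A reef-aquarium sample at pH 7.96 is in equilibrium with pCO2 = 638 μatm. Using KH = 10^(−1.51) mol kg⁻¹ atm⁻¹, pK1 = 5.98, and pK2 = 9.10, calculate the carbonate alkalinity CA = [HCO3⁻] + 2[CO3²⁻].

[CO2*] = KH · pCO2 = 10^(−1.51) × 638×10^-6 = 1.972×10^-5 mol/kg
α₀ = 1/(1 + K1/[H⁺] + K1K2/[H⁺]²) = 1/(1 + 10^+1.98 + 10^+0.84) = 0.009670
DIC = [CO2*]/α₀ = 1.972×10^-5 / 0.009670 = 2.039 mmol/kg
CA = (α₁ + 2α₂)·DIC = (0.9234 + 2×0.06690) × 2.039 = 2.16 mmol/kg

CA = 2.16 mmol/kg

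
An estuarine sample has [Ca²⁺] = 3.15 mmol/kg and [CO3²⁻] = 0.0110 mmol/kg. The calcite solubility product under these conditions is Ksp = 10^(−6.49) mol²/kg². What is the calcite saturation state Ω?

Ω = 0.107

Ksp = 10^(−6.49) = 3.236×10^-7
Ω = [Ca²⁺][CO3²⁻]/Ksp = (3.15×10^-3)(0.0110×10^-3) / 3.236×10^-7 = 0.107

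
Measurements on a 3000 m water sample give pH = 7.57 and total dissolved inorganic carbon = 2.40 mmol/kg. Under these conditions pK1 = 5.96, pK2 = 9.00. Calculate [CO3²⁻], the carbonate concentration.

α₂ = 1 / (1 + [H⁺]/K2 + [H⁺]²/(K1K2)) = 1 / (1 + 10^+1.43 + 10^-0.18)
   = 1 / (1 + 26.915 + 0.66069) = 1/28.576 = 0.03499
[CO3²⁻] = α₂ × DIC = 0.03499 × 2.40 = 0.0840 mmol/kg

[CO3²⁻] = 0.0840 mmol/kg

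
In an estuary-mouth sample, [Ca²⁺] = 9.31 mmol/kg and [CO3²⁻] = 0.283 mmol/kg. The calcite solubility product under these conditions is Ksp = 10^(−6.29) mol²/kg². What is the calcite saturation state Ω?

Ksp = 10^(−6.29) = 5.129×10^-7
Ω = [Ca²⁺][CO3²⁻]/Ksp = (9.31×10^-3)(0.283×10^-3) / 5.129×10^-7 = 5.14

Ω = 5.14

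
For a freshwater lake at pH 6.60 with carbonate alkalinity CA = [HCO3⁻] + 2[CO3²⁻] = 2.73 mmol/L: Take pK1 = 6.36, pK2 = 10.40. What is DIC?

DIC = 4.30 mmol/L

CA = [HCO3⁻] + 2[CO3²⁻] = (α₁ + 2α₂)·DIC
At pH 6.60: [H⁺]/K1 = 10^-0.24 = 0.57544, K2/[H⁺] = 10^-3.80 = 0.00015849
α₁ = 1/(1 + 0.57544 + 0.00015849) = 1/1.5756 = 0.6347; α₂ = α₁·K2/[H⁺] = 0.0001006
α₁ + 2α₂ = 0.6349
DIC = CA / (α₁ + 2α₂) = 2.73 / 0.6349 = 4.30 mmol/L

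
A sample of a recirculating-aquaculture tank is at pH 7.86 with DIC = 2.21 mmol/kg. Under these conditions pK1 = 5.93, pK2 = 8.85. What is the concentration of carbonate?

[CO3²⁻] = 0.203 mmol/kg

α₂ = 1 / (1 + [H⁺]/K2 + [H⁺]²/(K1K2)) = 1 / (1 + 10^+0.99 + 10^-0.94)
   = 1 / (1 + 9.7724 + 0.11482) = 1/10.887 = 0.09185
[CO3²⁻] = α₂ × DIC = 0.09185 × 2.21 = 0.203 mmol/kg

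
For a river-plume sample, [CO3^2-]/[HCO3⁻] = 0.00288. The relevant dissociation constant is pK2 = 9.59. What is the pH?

pH = 7.05

From K2 = [H⁺][CO3^2-]/[HCO3⁻]:  pH = pK2 + log₁₀([CO3^2-]/[HCO3⁻])
log₁₀(0.00288) = -2.541
pH = 9.59 + (-2.541) = 7.05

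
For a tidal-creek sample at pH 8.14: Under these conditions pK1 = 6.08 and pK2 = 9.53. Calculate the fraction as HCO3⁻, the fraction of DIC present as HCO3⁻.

α₁ = 0.953

α₁ = 1 / (1 + [H⁺]/K1 + K2/[H⁺]) = 1 / (1 + 10^-2.06 + 10^-1.39)
   = 1 / (1 + 0.0087096 + 0.040738) = 1/1.0494 = 0.9529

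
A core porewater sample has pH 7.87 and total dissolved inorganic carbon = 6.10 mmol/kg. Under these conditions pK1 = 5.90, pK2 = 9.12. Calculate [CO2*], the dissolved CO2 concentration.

[CO2*] = 0.0613 mmol/kg

α₀ = 1 / (1 + K1/[H⁺] + K1K2/[H⁺]²) = 1 / (1 + 10^+1.97 + 10^+0.72)
   = 1 / (1 + 93.325 + 5.2481) = 1/99.574 = 0.01004
[CO2*] = α₀ × DIC = 0.01004 × 6.10 = 0.0613 mmol/kg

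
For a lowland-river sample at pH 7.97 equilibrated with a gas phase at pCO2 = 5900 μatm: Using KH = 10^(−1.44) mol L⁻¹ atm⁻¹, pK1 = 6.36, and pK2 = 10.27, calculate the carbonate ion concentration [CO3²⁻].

[CO2*] = KH · pCO2 = 10^(−1.44) × 5900×10^-6 = 2.142×10^-4 mol/L
α₀ = 1/(1 + K1/[H⁺] + K1K2/[H⁺]²) = 1/(1 + 10^+1.61 + 10^-0.69) = 0.02384
DIC = [CO2*]/α₀ = 2.142×10^-4 / 0.02384 = 8.985 mmol/L
[CO3²⁻] = α₂·DIC; α₂ = 0.004868, so [CO3²⁻] = 0.004868 × 8.985 = 0.0437 mmol/L

[CO3²⁻] = 0.0437 mmol/L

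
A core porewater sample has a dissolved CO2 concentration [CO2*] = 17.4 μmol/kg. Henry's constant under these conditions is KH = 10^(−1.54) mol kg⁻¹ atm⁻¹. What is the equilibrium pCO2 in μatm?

pCO2 = 603 μatm

KH = 10^(−1.54) = 2.884×10^-2 mol kg⁻¹ atm⁻¹
pCO2 = [CO2*]/KH = 17.4×10^-6 / 2.884×10^-2 = 6.03×10^-4 atm = 603 μatm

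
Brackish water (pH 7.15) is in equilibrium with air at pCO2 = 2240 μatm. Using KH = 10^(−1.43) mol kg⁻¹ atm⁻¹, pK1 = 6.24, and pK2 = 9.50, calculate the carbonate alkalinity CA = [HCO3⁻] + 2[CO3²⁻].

CA = 0.683 mmol/kg

[CO2*] = KH · pCO2 = 10^(−1.43) × 2240×10^-6 = 8.322×10^-5 mol/kg
α₀ = 1/(1 + K1/[H⁺] + K1K2/[H⁺]²) = 1/(1 + 10^+0.91 + 10^-1.44) = 0.1091
DIC = [CO2*]/α₀ = 8.322×10^-5 / 0.1091 = 0.7627 mmol/kg
CA = (α₁ + 2α₂)·DIC = (0.8869 + 2×0.003962) × 0.7627 = 0.683 mmol/kg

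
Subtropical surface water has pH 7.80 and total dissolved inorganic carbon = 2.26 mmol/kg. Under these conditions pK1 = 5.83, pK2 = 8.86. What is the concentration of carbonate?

α₂ = 1 / (1 + [H⁺]/K2 + [H⁺]²/(K1K2)) = 1 / (1 + 10^+1.06 + 10^-0.91)
   = 1 / (1 + 11.482 + 0.12303) = 1/12.605 = 0.07934
[CO3²⁻] = α₂ × DIC = 0.07934 × 2.26 = 0.179 mmol/kg

[CO3²⁻] = 0.179 mmol/kg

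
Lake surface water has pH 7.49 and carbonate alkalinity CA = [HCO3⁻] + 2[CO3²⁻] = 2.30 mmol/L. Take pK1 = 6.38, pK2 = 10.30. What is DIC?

CA = [HCO3⁻] + 2[CO3²⁻] = (α₁ + 2α₂)·DIC
At pH 7.49: [H⁺]/K1 = 10^-1.11 = 0.077625, K2/[H⁺] = 10^-2.81 = 0.0015488
α₁ = 1/(1 + 0.077625 + 0.0015488) = 1/1.0792 = 0.9266; α₂ = α₁·K2/[H⁺] = 0.001435
α₁ + 2α₂ = 0.9295
DIC = CA / (α₁ + 2α₂) = 2.30 / 0.9295 = 2.47 mmol/L

DIC = 2.47 mmol/L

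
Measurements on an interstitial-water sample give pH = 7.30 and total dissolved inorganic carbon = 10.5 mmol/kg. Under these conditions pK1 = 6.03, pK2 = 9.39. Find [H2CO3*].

α₀ = 1 / (1 + K1/[H⁺] + K1K2/[H⁺]²) = 1 / (1 + 10^+1.27 + 10^-0.82)
   = 1 / (1 + 18.621 + 0.15136) = 1/19.772 = 0.05058
[CO2*] = α₀ × DIC = 0.05058 × 10.5 = 0.531 mmol/kg

[CO2*] = 0.531 mmol/kg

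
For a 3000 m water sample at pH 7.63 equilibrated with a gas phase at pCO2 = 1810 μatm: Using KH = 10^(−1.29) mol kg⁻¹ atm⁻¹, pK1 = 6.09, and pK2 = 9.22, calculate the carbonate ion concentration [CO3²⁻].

[CO2*] = KH · pCO2 = 10^(−1.29) × 1810×10^-6 = 9.283×10^-5 mol/kg
α₀ = 1/(1 + K1/[H⁺] + K1K2/[H⁺]²) = 1/(1 + 10^+1.54 + 10^-0.05) = 0.02735
DIC = [CO2*]/α₀ = 9.283×10^-5 / 0.02735 = 3.394 mmol/kg
[CO3²⁻] = α₂·DIC; α₂ = 0.02437, so [CO3²⁻] = 0.02437 × 3.394 = 0.0827 mmol/kg

[CO3²⁻] = 0.0827 mmol/kg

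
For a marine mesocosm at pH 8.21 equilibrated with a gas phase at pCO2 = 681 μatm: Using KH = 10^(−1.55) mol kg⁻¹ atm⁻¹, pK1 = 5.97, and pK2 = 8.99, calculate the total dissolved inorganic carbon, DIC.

[CO2*] = KH · pCO2 = 10^(−1.55) × 681×10^-6 = 1.919×10^-5 mol/kg
α₀ = 1/(1 + K1/[H⁺] + K1K2/[H⁺]²) = 1/(1 + 10^+2.24 + 10^+1.46) = 0.004911
DIC = [CO2*]/α₀ = 1.919×10^-5 / 0.004911 = 3.91 mmol/kg

DIC = 3.91 mmol/kg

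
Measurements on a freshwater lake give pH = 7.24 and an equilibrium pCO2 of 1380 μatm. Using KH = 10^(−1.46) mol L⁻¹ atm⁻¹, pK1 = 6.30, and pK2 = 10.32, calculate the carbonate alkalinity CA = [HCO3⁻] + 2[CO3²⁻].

CA = 0.417 mmol/L

[CO2*] = KH · pCO2 = 10^(−1.46) × 1380×10^-6 = 4.785×10^-5 mol/L
α₀ = 1/(1 + K1/[H⁺] + K1K2/[H⁺]²) = 1/(1 + 10^+0.94 + 10^-2.14) = 0.1029
DIC = [CO2*]/α₀ = 4.785×10^-5 / 0.1029 = 0.4649 mmol/L
CA = (α₁ + 2α₂)·DIC = (0.8963 + 2×0.0007455) × 0.4649 = 0.417 mmol/L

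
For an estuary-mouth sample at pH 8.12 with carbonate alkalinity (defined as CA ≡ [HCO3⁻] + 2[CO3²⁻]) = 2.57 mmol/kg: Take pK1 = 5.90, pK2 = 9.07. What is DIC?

CA = [HCO3⁻] + 2[CO3²⁻] = (α₁ + 2α₂)·DIC
At pH 8.12: [H⁺]/K1 = 10^-2.22 = 0.0060256, K2/[H⁺] = 10^-0.95 = 0.11220
α₁ = 1/(1 + 0.0060256 + 0.11220) = 1/1.1182 = 0.8943; α₂ = α₁·K2/[H⁺] = 0.1003
α₁ + 2α₂ = 1.0950
DIC = CA / (α₁ + 2α₂) = 2.57 / 1.0950 = 2.35 mmol/kg

DIC = 2.35 mmol/kg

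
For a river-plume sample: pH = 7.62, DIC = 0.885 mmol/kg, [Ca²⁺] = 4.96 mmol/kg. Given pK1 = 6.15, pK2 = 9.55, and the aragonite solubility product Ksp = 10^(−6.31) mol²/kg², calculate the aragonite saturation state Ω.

Ω = 0.101

α₂ = 1 / (1 + [H⁺]/K2 + [H⁺]²/(K1K2)) = 1 / (1 + 10^+1.93 + 10^+0.46)
   = 1 / (1 + 85.114 + 2.8840) = 1/88.998 = 0.01124
[CO3²⁻] = α₂ × DIC = 0.01124 × 0.885 = 0.009944 mmol/kg = 9.944 μmol/kg
Ksp = 10^(−6.31) = 4.898×10^-7
Ω = [Ca²⁺][CO3²⁻]/Ksp = (4.96×10^-3)(9.944×10^-6) / 4.898×10^-7 = 0.101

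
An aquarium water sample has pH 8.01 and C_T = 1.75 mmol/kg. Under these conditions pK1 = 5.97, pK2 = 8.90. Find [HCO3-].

α₁ = 1 / (1 + [H⁺]/K1 + K2/[H⁺]) = 1 / (1 + 10^-2.04 + 10^-0.89)
   = 1 / (1 + 0.0091201 + 0.12882) = 1/1.1379 = 0.8788
[HCO3⁻] = α₁ × DIC = 0.8788 × 1.75 = 1.54 mmol/kg

[HCO3⁻] = 1.54 mmol/kg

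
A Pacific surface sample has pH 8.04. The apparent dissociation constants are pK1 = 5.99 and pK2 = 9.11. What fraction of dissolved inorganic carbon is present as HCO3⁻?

α₁ = 0.914

α₁ = 1 / (1 + [H⁺]/K1 + K2/[H⁺]) = 1 / (1 + 10^-2.05 + 10^-1.07)
   = 1 / (1 + 0.0089125 + 0.085114) = 1/1.0940 = 0.9141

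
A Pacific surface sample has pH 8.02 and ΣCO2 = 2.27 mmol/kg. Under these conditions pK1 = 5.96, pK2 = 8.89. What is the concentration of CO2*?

α₀ = 1 / (1 + K1/[H⁺] + K1K2/[H⁺]²) = 1 / (1 + 10^+2.06 + 10^+1.19)
   = 1 / (1 + 114.82 + 15.488) = 1/131.30 = 0.007616
[CO2*] = α₀ × DIC = 0.007616 × 2.27 = 0.0173 mmol/kg = 17.3 μmol/kg

[CO2*] = 17.3 μmol/kg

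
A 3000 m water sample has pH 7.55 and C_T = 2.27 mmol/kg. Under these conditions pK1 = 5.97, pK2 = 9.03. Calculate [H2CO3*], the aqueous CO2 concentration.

α₀ = 1 / (1 + K1/[H⁺] + K1K2/[H⁺]²) = 1 / (1 + 10^+1.58 + 10^+0.10)
   = 1 / (1 + 38.019 + 1.2589) = 1/40.278 = 0.02483
[CO2*] = α₀ × DIC = 0.02483 × 2.27 = 0.0564 mmol/kg

[CO2*] = 0.0564 mmol/kg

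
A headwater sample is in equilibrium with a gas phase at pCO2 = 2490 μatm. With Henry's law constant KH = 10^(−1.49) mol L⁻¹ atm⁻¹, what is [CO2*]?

[CO2*] = 80.6 μmol/L

KH = 10^(−1.49) = 3.236×10^-2 mol L⁻¹ atm⁻¹
[CO2*] = KH · pCO2 = 3.236×10^-2 × 2490×10^-6 atm = 8.06×10^-5 mol/L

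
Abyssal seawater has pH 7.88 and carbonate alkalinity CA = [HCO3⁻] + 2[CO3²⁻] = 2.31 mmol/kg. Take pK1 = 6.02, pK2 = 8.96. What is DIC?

DIC = 2.17 mmol/kg

CA = [HCO3⁻] + 2[CO3²⁻] = (α₁ + 2α₂)·DIC
At pH 7.88: [H⁺]/K1 = 10^-1.86 = 0.013804, K2/[H⁺] = 10^-1.08 = 0.083176
α₁ = 1/(1 + 0.013804 + 0.083176) = 1/1.0970 = 0.9116; α₂ = α₁·K2/[H⁺] = 0.07582
α₁ + 2α₂ = 1.0632
DIC = CA / (α₁ + 2α₂) = 2.31 / 1.0632 = 2.17 mmol/kg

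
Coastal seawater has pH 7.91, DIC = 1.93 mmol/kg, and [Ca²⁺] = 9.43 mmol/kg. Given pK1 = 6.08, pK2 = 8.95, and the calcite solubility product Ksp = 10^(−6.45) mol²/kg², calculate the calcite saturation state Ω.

Ω = 4.23

α₂ = 1 / (1 + [H⁺]/K2 + [H⁺]²/(K1K2)) = 1 / (1 + 10^+1.04 + 10^-0.79)
   = 1 / (1 + 10.965 + 0.16218) = 1/12.127 = 0.08246
[CO3²⁻] = α₂ × DIC = 0.08246 × 1.93 = 0.1591 mmol/kg
Ksp = 10^(−6.45) = 3.548×10^-7
Ω = [Ca²⁺][CO3²⁻]/Ksp = (9.43×10^-3)(1.591×10^-4) / 3.548×10^-7 = 4.23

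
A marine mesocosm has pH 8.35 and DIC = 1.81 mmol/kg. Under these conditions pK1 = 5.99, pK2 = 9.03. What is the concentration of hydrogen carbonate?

α₁ = 1 / (1 + [H⁺]/K1 + K2/[H⁺]) = 1 / (1 + 10^-2.36 + 10^-0.68)
   = 1 / (1 + 0.0043652 + 0.20893) = 1/1.2133 = 0.8242
[HCO3⁻] = α₁ × DIC = 0.8242 × 1.81 = 1.49 mmol/kg

[HCO3⁻] = 1.49 mmol/kg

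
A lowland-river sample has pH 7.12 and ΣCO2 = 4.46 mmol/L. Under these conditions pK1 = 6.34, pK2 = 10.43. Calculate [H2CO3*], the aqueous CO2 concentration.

[CO2*] = 0.635 mmol/L

α₀ = 1 / (1 + K1/[H⁺] + K1K2/[H⁺]²) = 1 / (1 + 10^+0.78 + 10^-2.53)
   = 1 / (1 + 6.0256 + 0.0029512) = 1/7.0285 = 0.1423
[CO2*] = α₀ × DIC = 0.1423 × 4.46 = 0.635 mmol/L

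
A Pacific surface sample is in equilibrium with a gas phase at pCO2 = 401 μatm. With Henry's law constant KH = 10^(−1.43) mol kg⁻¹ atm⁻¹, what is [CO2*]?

KH = 10^(−1.43) = 3.715×10^-2 mol kg⁻¹ atm⁻¹
[CO2*] = KH · pCO2 = 3.715×10^-2 × 401×10^-6 atm = 1.49×10^-5 mol/kg

[CO2*] = 14.9 μmol/kg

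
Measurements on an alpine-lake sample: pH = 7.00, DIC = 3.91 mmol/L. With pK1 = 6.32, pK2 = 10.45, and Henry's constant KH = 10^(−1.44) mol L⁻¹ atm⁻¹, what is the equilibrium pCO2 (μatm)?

pCO2 = 1.86×10^4 μatm

α₀ = 1 / (1 + K1/[H⁺] + K1K2/[H⁺]²) = 1 / (1 + 10^+0.68 + 10^-2.77)
   = 1 / (1 + 4.7863 + 0.0016982) = 1/5.7880 = 0.1728
[CO2*] = α₀ × DIC = 0.1728 × 3.91 = 0.6755 mmol/L
pCO2 = [CO2*]/KH = 6.755×10^-4 / 3.631×10^-2 = 1.86×10^4 μatm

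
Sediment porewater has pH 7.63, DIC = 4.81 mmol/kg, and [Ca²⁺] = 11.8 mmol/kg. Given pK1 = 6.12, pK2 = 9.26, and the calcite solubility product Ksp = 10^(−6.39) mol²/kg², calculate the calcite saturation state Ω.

Ω = 3.10

α₂ = 1 / (1 + [H⁺]/K2 + [H⁺]²/(K1K2)) = 1 / (1 + 10^+1.63 + 10^+0.12)
   = 1 / (1 + 42.658 + 1.3183) = 1/44.976 = 0.02223
[CO3²⁻] = α₂ × DIC = 0.02223 × 4.81 = 0.1069 mmol/kg
Ksp = 10^(−6.39) = 4.074×10^-7
Ω = [Ca²⁺][CO3²⁻]/Ksp = (11.8×10^-3)(1.069×10^-4) / 4.074×10^-7 = 3.10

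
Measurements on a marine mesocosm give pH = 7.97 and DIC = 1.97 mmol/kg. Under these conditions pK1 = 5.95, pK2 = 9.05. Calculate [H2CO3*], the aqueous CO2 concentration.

[CO2*] = 17.2 μmol/kg

α₀ = 1 / (1 + K1/[H⁺] + K1K2/[H⁺]²) = 1 / (1 + 10^+2.02 + 10^+0.94)
   = 1 / (1 + 104.71 + 8.7096) = 1/114.42 = 0.008740
[CO2*] = α₀ × DIC = 0.008740 × 1.97 = 0.0172 mmol/kg = 17.2 μmol/kg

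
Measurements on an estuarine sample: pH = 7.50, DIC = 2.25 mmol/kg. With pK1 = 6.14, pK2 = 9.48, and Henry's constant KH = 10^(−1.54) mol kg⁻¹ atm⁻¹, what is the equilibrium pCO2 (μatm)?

pCO2 = 3230 μatm

α₀ = 1 / (1 + K1/[H⁺] + K1K2/[H⁺]²) = 1 / (1 + 10^+1.36 + 10^-0.62)
   = 1 / (1 + 22.909 + 0.23988) = 1/24.149 = 0.04141
[CO2*] = α₀ × DIC = 0.04141 × 2.25 = 0.09317 mmol/kg
pCO2 = [CO2*]/KH = 9.317×10^-5 / 2.884×10^-2 = 3230 μatm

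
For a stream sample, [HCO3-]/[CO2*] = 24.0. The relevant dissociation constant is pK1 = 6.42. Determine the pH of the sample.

pH = 7.80

From K1 = [H⁺][HCO3-]/[CO2*]:  pH = pK1 + log₁₀([HCO3-]/[CO2*])
log₁₀(24.0) = +1.380
pH = 6.42 + (+1.380) = 7.80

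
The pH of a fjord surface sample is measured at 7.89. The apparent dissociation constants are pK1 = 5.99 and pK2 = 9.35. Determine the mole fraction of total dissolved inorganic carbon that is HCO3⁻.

α₁ = 1 / (1 + [H⁺]/K1 + K2/[H⁺]) = 1 / (1 + 10^-1.90 + 10^-1.46)
   = 1 / (1 + 0.012589 + 0.034674) = 1/1.0473 = 0.9549

α₁ = 0.955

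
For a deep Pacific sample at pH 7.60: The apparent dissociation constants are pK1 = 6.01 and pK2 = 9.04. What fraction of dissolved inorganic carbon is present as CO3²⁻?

α₂ = 0.0342

α₂ = 1 / (1 + [H⁺]/K2 + [H⁺]²/(K1K2)) = 1 / (1 + 10^+1.44 + 10^-0.15)
   = 1 / (1 + 27.542 + 0.70795) = 1/29.250 = 0.03419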